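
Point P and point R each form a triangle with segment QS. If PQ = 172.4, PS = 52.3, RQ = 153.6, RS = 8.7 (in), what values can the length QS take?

From triangle PQS: |172.4 − 52.3| < QS < 172.4 + 52.3, i.e. 120.1 < QS < 224.7.
From triangle RQS: 144.9 < QS < 162.3.
Both must hold, so QS lies in the intersection.

144.9 < QS < 162.3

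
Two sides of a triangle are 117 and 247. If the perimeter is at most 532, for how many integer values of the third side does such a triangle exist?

38

Triangle inequality: 130 < x < 364. Perimeter ≤ 532 gives x ≤ 532 − 117 − 247 = 168.
So 130 < x ≤ 168; integers 131 through 168: 38 values.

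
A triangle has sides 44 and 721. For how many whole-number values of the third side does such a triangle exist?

The third side lies in the open interval (677, 765).
Integers from 678 to 764 inclusive: 764 − 678 + 1 = 87.

87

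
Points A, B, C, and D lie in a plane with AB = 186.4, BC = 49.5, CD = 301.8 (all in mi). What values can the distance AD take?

65.9 ≤ AD ≤ 537.7 mi

The maximum is all hops collinear in one direction: 186.4 + 49.5 + 301.8 = 537.7.
The longest hop is 301.8; the others sum to 235.9. Folding the others back against it leaves at least 301.8 − 235.9 = 65.9.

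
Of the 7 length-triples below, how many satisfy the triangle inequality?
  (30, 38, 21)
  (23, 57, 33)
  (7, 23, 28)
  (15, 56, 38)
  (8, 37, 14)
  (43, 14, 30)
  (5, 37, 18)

3

(21,30,38): 21+30 > 38 → valid
(23,33,57): 23+33 ≤ 57 → not valid
(7,23,28): 7+23 > 28 → valid
(15,38,56): 15+38 ≤ 56 → not valid
(8,14,37): 8+14 ≤ 37 → not valid
(14,30,43): 14+30 > 43 → valid
(5,18,37): 5+18 ≤ 37 → not valid
3 of the 7 triples form a triangle.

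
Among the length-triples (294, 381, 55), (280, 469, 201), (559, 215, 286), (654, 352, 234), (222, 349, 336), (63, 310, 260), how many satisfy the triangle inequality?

(55,294,381): 55+294 ≤ 381 → not valid
(201,280,469): 201+280 > 469 → valid
(215,286,559): 215+286 ≤ 559 → not valid
(234,352,654): 234+352 ≤ 654 → not valid
(222,336,349): 222+336 > 349 → valid
(63,260,310): 63+260 > 310 → valid
3 of the 6 triples form a triangle.

3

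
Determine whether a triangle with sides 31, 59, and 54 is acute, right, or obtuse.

acute

Compare the square of the longest side to the sum of squares of the other two: 31² + 54² = 3877 > 3481 = 59².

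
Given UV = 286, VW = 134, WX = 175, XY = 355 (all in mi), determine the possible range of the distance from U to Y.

The maximum is all hops collinear in one direction: 286 + 134 + 175 + 355 = 950.
The longest hop is 355; the others sum to 595. Since 355 ≤ 595, the path can fold back on itself completely, so the minimum distance is 0.

0 ≤ UY ≤ 950 mi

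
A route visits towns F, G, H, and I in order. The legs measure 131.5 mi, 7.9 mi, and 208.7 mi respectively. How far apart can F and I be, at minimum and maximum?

The maximum is all hops collinear in one direction: 131.5 + 7.9 + 208.7 = 348.1.
The longest hop is 208.7; the others sum to 139.4. Folding the others back against it leaves at least 208.7 − 139.4 = 69.3.

69.3 ≤ FI ≤ 348.1 mi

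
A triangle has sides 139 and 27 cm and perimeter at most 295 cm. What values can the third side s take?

112 < s ≤ 129 cm

Triangle inequality alone gives 112 < s < 166.
The perimeter condition gives s ≤ 295 − 139 − 27 = 129.
Intersecting the two: 112 < s ≤ 129.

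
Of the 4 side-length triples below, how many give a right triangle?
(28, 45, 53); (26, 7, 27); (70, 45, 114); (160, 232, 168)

2

(28,45,53): 28²+45² = 2809 = 53² → right
(26,7,27): 7²+26² = 725 < 729 = 27² → obtuse
(70,45,114): 45²+70² = 6925 < 12996 = 114² → obtuse
(160,232,168): 160²+168² = 53824 = 232² → right
2 of the 4 are right.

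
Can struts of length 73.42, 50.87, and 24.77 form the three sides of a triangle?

Yes

The longest side is 73.42, and the other two sum to 75.64.
Since 75.64 > 73.42, the triangle inequality holds.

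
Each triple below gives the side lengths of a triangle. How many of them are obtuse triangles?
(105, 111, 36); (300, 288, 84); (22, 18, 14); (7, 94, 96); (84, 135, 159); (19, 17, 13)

(105,111,36): 36²+105² = 12321 = 111² → right
(300,288,84): 84²+288² = 90000 = 300² → right
(22,18,14): 14²+18² = 520 > 484 = 22² → acute
(7,94,96): 7²+94² = 8885 < 9216 = 96² → obtuse
(84,135,159): 84²+135² = 25281 = 159² → right
(19,17,13): 13²+17² = 458 > 361 = 19² → acute
1 of the 6 is obtuse.

1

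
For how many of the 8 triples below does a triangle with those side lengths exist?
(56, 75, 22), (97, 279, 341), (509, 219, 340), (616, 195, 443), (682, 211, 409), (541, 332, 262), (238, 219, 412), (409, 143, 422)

(22,56,75): 22+56 > 75 → valid
(97,279,341): 97+279 > 341 → valid
(219,340,509): 219+340 > 509 → valid
(195,443,616): 195+443 > 616 → valid
(211,409,682): 211+409 ≤ 682 → not valid
(262,332,541): 262+332 > 541 → valid
(219,238,412): 219+238 > 412 → valid
(143,409,422): 143+409 > 422 → valid
7 of the 8 triples form a triangle.

7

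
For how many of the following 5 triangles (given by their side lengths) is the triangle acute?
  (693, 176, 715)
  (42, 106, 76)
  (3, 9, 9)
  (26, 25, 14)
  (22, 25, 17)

(693,176,715): 176²+693² = 511225 = 715² → right
(42,106,76): 42²+76² = 7540 < 11236 = 106² → obtuse
(3,9,9): 3²+9² = 90 > 81 = 9² → acute
(26,25,14): 14²+25² = 821 > 676 = 26² → acute
(22,25,17): 17²+22² = 773 > 625 = 25² → acute
3 of the 5 are acute.

3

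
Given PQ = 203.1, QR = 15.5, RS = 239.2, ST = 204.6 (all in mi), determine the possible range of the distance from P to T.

The maximum is all hops collinear in one direction: 203.1 + 15.5 + 239.2 + 204.6 = 662.4.
The longest hop is 239.2; the others sum to 423.2. Since 239.2 ≤ 423.2, the path can fold back on itself completely, so the minimum distance is 0.

0 ≤ PT ≤ 662.4 mi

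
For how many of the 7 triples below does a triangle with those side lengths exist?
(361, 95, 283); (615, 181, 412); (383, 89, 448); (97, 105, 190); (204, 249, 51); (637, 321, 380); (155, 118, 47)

6

(95,283,361): 95+283 > 361 → valid
(181,412,615): 181+412 ≤ 615 → not valid
(89,383,448): 89+383 > 448 → valid
(97,105,190): 97+105 > 190 → valid
(51,204,249): 51+204 > 249 → valid
(321,380,637): 321+380 > 637 → valid
(47,118,155): 47+118 > 155 → valid
6 of the 7 triples form a triangle.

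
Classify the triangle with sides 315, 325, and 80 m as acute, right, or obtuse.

Compare the square of the longest side to the sum of squares of the other two: 80² + 315² = 105625 = 325².

right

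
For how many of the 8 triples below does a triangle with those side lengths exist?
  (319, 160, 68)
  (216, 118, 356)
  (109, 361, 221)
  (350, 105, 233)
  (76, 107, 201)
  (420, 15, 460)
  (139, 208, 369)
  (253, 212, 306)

(68,160,319): 68+160 ≤ 319 → not valid
(118,216,356): 118+216 ≤ 356 → not valid
(109,221,361): 109+221 ≤ 361 → not valid
(105,233,350): 105+233 ≤ 350 → not valid
(76,107,201): 76+107 ≤ 201 → not valid
(15,420,460): 15+420 ≤ 460 → not valid
(139,208,369): 139+208 ≤ 369 → not valid
(212,253,306): 212+253 > 306 → valid
1 of the 8 triples forms a triangle.

1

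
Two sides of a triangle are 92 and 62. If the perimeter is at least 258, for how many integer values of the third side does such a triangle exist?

50

Triangle inequality: 30 < x < 154. Perimeter ≥ 258 gives x ≥ 258 − 92 − 62 = 104.
So 104 ≤ x < 154; integers 104 through 153: 50 values.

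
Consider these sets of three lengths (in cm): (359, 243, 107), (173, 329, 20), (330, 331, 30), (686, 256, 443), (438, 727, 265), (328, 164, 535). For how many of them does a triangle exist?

2

(107,243,359): 107+243 ≤ 359 → not valid
(20,173,329): 20+173 ≤ 329 → not valid
(30,330,331): 30+330 > 331 → valid
(256,443,686): 256+443 > 686 → valid
(265,438,727): 265+438 ≤ 727 → not valid
(164,328,535): 164+328 ≤ 535 → not valid
2 of the 6 triples form a triangle.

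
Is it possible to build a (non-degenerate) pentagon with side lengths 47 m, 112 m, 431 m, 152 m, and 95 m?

No

For a pentagon, each side must be shorter than the sum of the others.
Here the longest side is 431, but the remaining 4 sides sum to only 406.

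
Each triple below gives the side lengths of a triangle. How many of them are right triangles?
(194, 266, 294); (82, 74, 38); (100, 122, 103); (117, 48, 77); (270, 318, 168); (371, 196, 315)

2

(194,266,294): 194²+266² = 108392 > 86436 = 294² → acute
(82,74,38): 38²+74² = 6920 > 6724 = 82² → acute
(100,122,103): 100²+103² = 20609 > 14884 = 122² → acute
(117,48,77): 48²+77² = 8233 < 13689 = 117² → obtuse
(270,318,168): 168²+270² = 101124 = 318² → right
(371,196,315): 196²+315² = 137641 = 371² → right
2 of the 6 are right.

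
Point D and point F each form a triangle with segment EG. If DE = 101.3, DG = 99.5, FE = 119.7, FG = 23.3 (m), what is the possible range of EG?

From triangle DEG: |101.3 − 99.5| < EG < 101.3 + 99.5, i.e. 1.8 < EG < 200.8.
From triangle FEG: 96.4 < EG < 143.0.
Both must hold, so EG lies in the intersection.

96.4 < EG < 143.0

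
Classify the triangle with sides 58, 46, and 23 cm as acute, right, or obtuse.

Compare the square of the longest side to the sum of squares of the other two: 23² + 46² = 2645 < 3364 = 58².

obtuse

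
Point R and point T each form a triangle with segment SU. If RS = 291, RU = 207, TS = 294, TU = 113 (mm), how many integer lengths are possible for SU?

225

From triangle RSU: 84 < SU < 498.
From triangle TSU: 181 < SU < 407.
Intersection: 181 < SU < 407, so integers 182 through 406: 225 values.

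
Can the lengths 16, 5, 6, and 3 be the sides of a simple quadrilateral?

For a quadrilateral, each side must be shorter than the sum of the others.
Here the longest side is 16, but the remaining 3 sides sum to only 14.

No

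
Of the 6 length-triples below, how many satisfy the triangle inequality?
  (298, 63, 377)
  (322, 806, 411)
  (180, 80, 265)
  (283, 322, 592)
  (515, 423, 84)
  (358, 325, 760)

(63,298,377): 63+298 ≤ 377 → not valid
(322,411,806): 322+411 ≤ 806 → not valid
(80,180,265): 80+180 ≤ 265 → not valid
(283,322,592): 283+322 > 592 → valid
(84,423,515): 84+423 ≤ 515 → not valid
(325,358,760): 325+358 ≤ 760 → not valid
1 of the 6 triples forms a triangle.

1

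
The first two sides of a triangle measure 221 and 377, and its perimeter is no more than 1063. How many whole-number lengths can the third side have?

309

Triangle inequality: 156 < x < 598. Perimeter ≤ 1063 gives x ≤ 1063 − 221 − 377 = 465.
So 156 < x ≤ 465; integers 157 through 465: 309 values.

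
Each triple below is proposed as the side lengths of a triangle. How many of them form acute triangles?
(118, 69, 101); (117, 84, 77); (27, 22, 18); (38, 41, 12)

2

(118,69,101): 69²+101² = 14962 > 13924 = 118² → acute
(117,84,77): 77²+84² = 12985 < 13689 = 117² → obtuse
(27,22,18): 18²+22² = 808 > 729 = 27² → acute
(38,41,12): 12²+38² = 1588 < 1681 = 41² → obtuse
2 of the 4 are acute.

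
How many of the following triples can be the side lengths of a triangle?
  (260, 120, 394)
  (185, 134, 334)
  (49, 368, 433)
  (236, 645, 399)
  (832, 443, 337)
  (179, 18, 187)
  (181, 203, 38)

2

(120,260,394): 120+260 ≤ 394 → not valid
(134,185,334): 134+185 ≤ 334 → not valid
(49,368,433): 49+368 ≤ 433 → not valid
(236,399,645): 236+399 ≤ 645 → not valid
(337,443,832): 337+443 ≤ 832 → not valid
(18,179,187): 18+179 > 187 → valid
(38,181,203): 38+181 > 203 → valid
2 of the 7 triples form a triangle.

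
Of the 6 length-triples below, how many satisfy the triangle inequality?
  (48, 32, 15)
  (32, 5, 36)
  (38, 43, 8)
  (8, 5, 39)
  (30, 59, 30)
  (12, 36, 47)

(15,32,48): 15+32 ≤ 48 → not valid
(5,32,36): 5+32 > 36 → valid
(8,38,43): 8+38 > 43 → valid
(5,8,39): 5+8 ≤ 39 → not valid
(30,30,59): 30+30 > 59 → valid
(12,36,47): 12+36 > 47 → valid
4 of the 6 triples form a triangle.

4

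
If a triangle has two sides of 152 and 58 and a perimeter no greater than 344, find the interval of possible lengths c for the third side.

Triangle inequality alone gives 94 < c < 210.
The perimeter condition gives c ≤ 344 − 152 − 58 = 134.
Intersecting the two: 94 < c ≤ 134.

94 < c ≤ 134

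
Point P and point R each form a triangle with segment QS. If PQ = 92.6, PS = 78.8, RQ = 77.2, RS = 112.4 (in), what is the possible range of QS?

35.2 < QS < 171.4

From triangle PQS: |92.6 − 78.8| < QS < 92.6 + 78.8, i.e. 13.8 < QS < 171.4.
From triangle RQS: 35.2 < QS < 189.6.
Both must hold, so QS lies in the intersection.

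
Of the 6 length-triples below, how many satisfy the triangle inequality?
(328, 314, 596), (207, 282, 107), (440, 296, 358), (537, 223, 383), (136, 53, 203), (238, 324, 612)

4

(314,328,596): 314+328 > 596 → valid
(107,207,282): 107+207 > 282 → valid
(296,358,440): 296+358 > 440 → valid
(223,383,537): 223+383 > 537 → valid
(53,136,203): 53+136 ≤ 203 → not valid
(238,324,612): 238+324 ≤ 612 → not valid
4 of the 6 triples form a triangle.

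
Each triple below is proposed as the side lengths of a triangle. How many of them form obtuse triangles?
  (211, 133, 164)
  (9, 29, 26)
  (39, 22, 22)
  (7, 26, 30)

(211,133,164): 133²+164² = 44585 > 44521 = 211² → acute
(9,29,26): 9²+26² = 757 < 841 = 29² → obtuse
(39,22,22): 22²+22² = 968 < 1521 = 39² → obtuse
(7,26,30): 7²+26² = 725 < 900 = 30² → obtuse
3 of the 4 are obtuse.

3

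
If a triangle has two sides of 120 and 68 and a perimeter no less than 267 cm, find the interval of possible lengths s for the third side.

79 ≤ s < 188 cm

Triangle inequality alone gives 52 < s < 188.
The perimeter condition gives s ≥ 267 − 120 − 68 = 79.
Intersecting the two: 79 ≤ s < 188.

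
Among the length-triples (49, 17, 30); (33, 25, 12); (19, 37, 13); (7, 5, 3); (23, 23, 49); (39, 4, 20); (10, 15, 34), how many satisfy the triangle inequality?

(17,30,49): 17+30 ≤ 49 → not valid
(12,25,33): 12+25 > 33 → valid
(13,19,37): 13+19 ≤ 37 → not valid
(3,5,7): 3+5 > 7 → valid
(23,23,49): 23+23 ≤ 49 → not valid
(4,20,39): 4+20 ≤ 39 → not valid
(10,15,34): 10+15 ≤ 34 → not valid
2 of the 7 triples form a triangle.

2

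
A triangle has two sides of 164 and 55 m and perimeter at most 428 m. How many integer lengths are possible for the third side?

Triangle inequality: 109 < x < 219. Perimeter ≤ 428 gives x ≤ 428 − 164 − 55 = 209.
So 109 < x ≤ 209; integers 110 through 209: 100 values.

100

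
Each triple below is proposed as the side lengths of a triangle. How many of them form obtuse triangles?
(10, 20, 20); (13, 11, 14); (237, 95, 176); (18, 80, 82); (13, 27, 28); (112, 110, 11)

(10,20,20): 10²+20² = 500 > 400 = 20² → acute
(13,11,14): 11²+13² = 290 > 196 = 14² → acute
(237,95,176): 95²+176² = 40001 < 56169 = 237² → obtuse
(18,80,82): 18²+80² = 6724 = 82² → right
(13,27,28): 13²+27² = 898 > 784 = 28² → acute
(112,110,11): 11²+110² = 12221 < 12544 = 112² → obtuse
2 of the 6 are obtuse.

2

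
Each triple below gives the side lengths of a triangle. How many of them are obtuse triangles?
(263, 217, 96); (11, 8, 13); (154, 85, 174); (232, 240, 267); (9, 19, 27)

(263,217,96): 96²+217² = 56305 < 69169 = 263² → obtuse
(11,8,13): 8²+11² = 185 > 169 = 13² → acute
(154,85,174): 85²+154² = 30941 > 30276 = 174² → acute
(232,240,267): 232²+240² = 111424 > 71289 = 267² → acute
(9,19,27): 9²+19² = 442 < 729 = 27² → obtuse
2 of the 5 are obtuse.

2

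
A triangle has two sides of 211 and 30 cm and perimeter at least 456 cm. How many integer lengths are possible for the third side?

26

Triangle inequality: 181 < x < 241. Perimeter ≥ 456 gives x ≥ 456 − 211 − 30 = 215.
So 215 ≤ x < 241; integers 215 through 240: 26 values.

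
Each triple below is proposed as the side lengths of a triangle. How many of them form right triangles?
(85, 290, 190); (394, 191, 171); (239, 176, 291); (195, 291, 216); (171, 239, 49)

(85,290,190): 85+190 ≤ 290, not a triangle
(394,191,171): 171+191 ≤ 394, not a triangle
(239,176,291): 176²+239² = 88097 > 84681 = 291² → acute
(195,291,216): 195²+216² = 84681 = 291² → right
(171,239,49): 49+171 ≤ 239, not a triangle
1 of the 5 is right.

1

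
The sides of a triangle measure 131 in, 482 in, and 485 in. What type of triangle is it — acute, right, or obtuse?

acute

Compare the square of the longest side to the sum of squares of the other two: 131² + 482² = 249485 > 235225 = 485².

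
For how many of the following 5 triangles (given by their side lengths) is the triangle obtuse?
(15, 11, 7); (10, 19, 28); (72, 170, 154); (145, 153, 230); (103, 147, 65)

4

(15,11,7): 7²+11² = 170 < 225 = 15² → obtuse
(10,19,28): 10²+19² = 461 < 784 = 28² → obtuse
(72,170,154): 72²+154² = 28900 = 170² → right
(145,153,230): 145²+153² = 44434 < 52900 = 230² → obtuse
(103,147,65): 65²+103² = 14834 < 21609 = 147² → obtuse
4 of the 5 are obtuse.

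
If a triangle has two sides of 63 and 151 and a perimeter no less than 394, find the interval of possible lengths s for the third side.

180 ≤ s < 214

Triangle inequality alone gives 88 < s < 214.
The perimeter condition gives s ≥ 394 − 63 − 151 = 180.
Intersecting the two: 180 ≤ s < 214.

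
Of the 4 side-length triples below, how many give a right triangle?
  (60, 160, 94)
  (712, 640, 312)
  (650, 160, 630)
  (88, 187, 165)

(60,160,94): 60+94 ≤ 160, not a triangle
(712,640,312): 312²+640² = 506944 = 712² → right
(650,160,630): 160²+630² = 422500 = 650² → right
(88,187,165): 88²+165² = 34969 = 187² → right
3 of the 4 are right.

3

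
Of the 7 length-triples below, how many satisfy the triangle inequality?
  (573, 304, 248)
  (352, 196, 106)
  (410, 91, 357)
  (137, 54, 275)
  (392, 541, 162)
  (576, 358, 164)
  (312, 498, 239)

(248,304,573): 248+304 ≤ 573 → not valid
(106,196,352): 106+196 ≤ 352 → not valid
(91,357,410): 91+357 > 410 → valid
(54,137,275): 54+137 ≤ 275 → not valid
(162,392,541): 162+392 > 541 → valid
(164,358,576): 164+358 ≤ 576 → not valid
(239,312,498): 239+312 > 498 → valid
3 of the 7 triples form a triangle.

3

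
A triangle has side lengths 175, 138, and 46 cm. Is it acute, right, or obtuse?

Compare the square of the longest side to the sum of squares of the other two: 46² + 138² = 21160 < 30625 = 175².

obtuse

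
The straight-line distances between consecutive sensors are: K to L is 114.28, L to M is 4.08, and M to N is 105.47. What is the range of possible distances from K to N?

The maximum is all hops collinear in one direction: 114.28 + 4.08 + 105.47 = 223.83.
The longest hop is 114.28; the others sum to 109.55. Folding the others back against it leaves at least 114.28 − 109.55 = 4.73.

4.73 ≤ KN ≤ 223.83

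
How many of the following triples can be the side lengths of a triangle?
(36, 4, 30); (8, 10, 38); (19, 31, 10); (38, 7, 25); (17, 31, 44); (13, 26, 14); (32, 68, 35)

(4,30,36): 4+30 ≤ 36 → not valid
(8,10,38): 8+10 ≤ 38 → not valid
(10,19,31): 10+19 ≤ 31 → not valid
(7,25,38): 7+25 ≤ 38 → not valid
(17,31,44): 17+31 > 44 → valid
(13,14,26): 13+14 > 26 → valid
(32,35,68): 32+35 ≤ 68 → not valid
2 of the 7 triples form a triangle.

2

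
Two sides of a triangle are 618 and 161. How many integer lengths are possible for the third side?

321

The third side lies in the open interval (457, 779).
Integers from 458 to 778 inclusive: 778 − 458 + 1 = 321.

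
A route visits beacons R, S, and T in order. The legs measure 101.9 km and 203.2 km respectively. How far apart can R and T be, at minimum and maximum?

By the triangle inequality, |101.9 − 203.2| ≤ RT ≤ 101.9 + 203.2.

101.3 ≤ RT ≤ 305.1 km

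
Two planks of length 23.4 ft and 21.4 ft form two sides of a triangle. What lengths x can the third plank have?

2.0 < x < 44.8 (ft)

By the triangle inequality, x must be less than 23.4 + 21.4 = 44.8 and greater than |23.4 − 21.4| = 2.0.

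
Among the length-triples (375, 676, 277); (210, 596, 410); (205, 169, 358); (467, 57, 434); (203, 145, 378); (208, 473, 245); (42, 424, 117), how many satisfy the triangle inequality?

3

(277,375,676): 277+375 ≤ 676 → not valid
(210,410,596): 210+410 > 596 → valid
(169,205,358): 169+205 > 358 → valid
(57,434,467): 57+434 > 467 → valid
(145,203,378): 145+203 ≤ 378 → not valid
(208,245,473): 208+245 ≤ 473 → not valid
(42,117,424): 42+117 ≤ 424 → not valid
3 of the 7 triples form a triangle.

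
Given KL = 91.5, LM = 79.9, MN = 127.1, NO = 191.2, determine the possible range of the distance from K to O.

0 ≤ KO ≤ 489.7

The maximum is all hops collinear in one direction: 91.5 + 79.9 + 127.1 + 191.2 = 489.7.
The longest hop is 191.2; the others sum to 298.5. Since 191.2 ≤ 298.5, the path can fold back on itself completely, so the minimum distance is 0.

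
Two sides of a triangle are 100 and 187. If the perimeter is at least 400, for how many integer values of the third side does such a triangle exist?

Triangle inequality: 87 < x < 287. Perimeter ≥ 400 gives x ≥ 400 − 100 − 187 = 113.
So 113 ≤ x < 287; integers 113 through 286: 174 values.

174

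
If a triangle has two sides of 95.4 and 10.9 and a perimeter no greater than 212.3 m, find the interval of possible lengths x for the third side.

84.5 < x ≤ 106.0

Triangle inequality alone gives 84.5 < x < 106.3.
The perimeter condition gives x ≤ 212.3 − 95.4 − 10.9 = 106.0.
Intersecting the two: 84.5 < x ≤ 106.0.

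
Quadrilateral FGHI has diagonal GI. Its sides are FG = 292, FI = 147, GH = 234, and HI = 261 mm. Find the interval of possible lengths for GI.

From triangle FGI: |292 − 147| < GI < 292 + 147, i.e. 145 < GI < 439.
From triangle HGI: 27 < GI < 495.
Both must hold, so GI lies in the intersection.

145 < GI < 439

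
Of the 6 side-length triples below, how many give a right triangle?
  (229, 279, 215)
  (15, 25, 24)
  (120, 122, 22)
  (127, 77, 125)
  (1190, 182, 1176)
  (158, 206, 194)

2

(229,279,215): 215²+229² = 98666 > 77841 = 279² → acute
(15,25,24): 15²+24² = 801 > 625 = 25² → acute
(120,122,22): 22²+120² = 14884 = 122² → right
(127,77,125): 77²+125² = 21554 > 16129 = 127² → acute
(1190,182,1176): 182²+1176² = 1416100 = 1190² → right
(158,206,194): 158²+194² = 62600 > 42436 = 206² → acute
2 of the 6 are right.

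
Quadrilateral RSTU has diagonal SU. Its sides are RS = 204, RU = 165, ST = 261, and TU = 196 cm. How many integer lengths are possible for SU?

From triangle RSU: 39 < SU < 369.
From triangle TSU: 65 < SU < 457.
Intersection: 65 < SU < 369, so integers 66 through 368: 303 values.

303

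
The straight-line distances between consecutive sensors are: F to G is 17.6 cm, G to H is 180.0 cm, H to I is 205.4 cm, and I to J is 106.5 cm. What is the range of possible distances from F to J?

The maximum is all hops collinear in one direction: 17.6 + 180.0 + 205.4 + 106.5 = 509.5.
The longest hop is 205.4; the others sum to 304.1. Since 205.4 ≤ 304.1, the path can fold back on itself completely, so the minimum distance is 0.

0 ≤ FJ ≤ 509.5 cm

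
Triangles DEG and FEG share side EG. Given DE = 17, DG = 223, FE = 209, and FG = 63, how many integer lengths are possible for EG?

33

From triangle DEG: 206 < EG < 240.
From triangle FEG: 146 < EG < 272.
Intersection: 206 < EG < 240, so integers 207 through 239: 33 values.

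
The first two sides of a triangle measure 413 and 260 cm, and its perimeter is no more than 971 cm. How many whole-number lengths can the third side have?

Triangle inequality: 153 < x < 673. Perimeter ≤ 971 gives x ≤ 971 − 413 − 260 = 298.
So 153 < x ≤ 298; integers 154 through 298: 145 values.

145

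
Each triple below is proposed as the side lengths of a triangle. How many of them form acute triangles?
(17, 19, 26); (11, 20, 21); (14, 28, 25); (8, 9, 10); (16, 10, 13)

4

(17,19,26): 17²+19² = 650 < 676 = 26² → obtuse
(11,20,21): 11²+20² = 521 > 441 = 21² → acute
(14,28,25): 14²+25² = 821 > 784 = 28² → acute
(8,9,10): 8²+9² = 145 > 100 = 10² → acute
(16,10,13): 10²+13² = 269 > 256 = 16² → acute
4 of the 5 are acute.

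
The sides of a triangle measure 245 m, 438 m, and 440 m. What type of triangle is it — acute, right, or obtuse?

Compare the square of the longest side to the sum of squares of the other two: 245² + 438² = 251869 > 193600 = 440².

acute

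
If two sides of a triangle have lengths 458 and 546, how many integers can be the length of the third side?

The third side lies in the open interval (88, 1004).
Integers from 89 to 1003 inclusive: 1003 − 89 + 1 = 915.

915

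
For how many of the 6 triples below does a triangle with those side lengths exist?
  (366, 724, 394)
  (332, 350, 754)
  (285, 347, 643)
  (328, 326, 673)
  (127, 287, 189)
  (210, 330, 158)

3

(366,394,724): 366+394 > 724 → valid
(332,350,754): 332+350 ≤ 754 → not valid
(285,347,643): 285+347 ≤ 643 → not valid
(326,328,673): 326+328 ≤ 673 → not valid
(127,189,287): 127+189 > 287 → valid
(158,210,330): 158+210 > 330 → valid
3 of the 6 triples form a triangle.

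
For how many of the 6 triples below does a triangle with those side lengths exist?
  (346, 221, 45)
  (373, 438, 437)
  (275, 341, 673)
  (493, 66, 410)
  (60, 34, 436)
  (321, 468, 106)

1

(45,221,346): 45+221 ≤ 346 → not valid
(373,437,438): 373+437 > 438 → valid
(275,341,673): 275+341 ≤ 673 → not valid
(66,410,493): 66+410 ≤ 493 → not valid
(34,60,436): 34+60 ≤ 436 → not valid
(106,321,468): 106+321 ≤ 468 → not valid
1 of the 6 triples forms a triangle.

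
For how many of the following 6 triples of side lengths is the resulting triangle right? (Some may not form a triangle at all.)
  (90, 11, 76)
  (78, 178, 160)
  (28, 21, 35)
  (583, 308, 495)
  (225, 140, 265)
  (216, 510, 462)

(90,11,76): 11+76 ≤ 90, not a triangle
(78,178,160): 78²+160² = 31684 = 178² → right
(28,21,35): 21²+28² = 1225 = 35² → right
(583,308,495): 308²+495² = 339889 = 583² → right
(225,140,265): 140²+225² = 70225 = 265² → right
(216,510,462): 216²+462² = 260100 = 510² → right
5 of the 6 are right.

5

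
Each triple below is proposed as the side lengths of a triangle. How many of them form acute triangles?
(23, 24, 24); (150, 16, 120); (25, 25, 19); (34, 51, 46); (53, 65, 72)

4

(23,24,24): 23²+24² = 1105 > 576 = 24² → acute
(150,16,120): 16+120 ≤ 150, not a triangle
(25,25,19): 19²+25² = 986 > 625 = 25² → acute
(34,51,46): 34²+46² = 3272 > 2601 = 51² → acute
(53,65,72): 53²+65² = 7034 > 5184 = 72² → acute
4 of the 5 are acute.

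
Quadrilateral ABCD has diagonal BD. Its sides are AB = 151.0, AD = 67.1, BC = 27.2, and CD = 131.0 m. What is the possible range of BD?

From triangle ABD: |151.0 − 67.1| < BD < 151.0 + 67.1, i.e. 83.9 < BD < 218.1.
From triangle CBD: 103.8 < BD < 158.2.
Both must hold, so BD lies in the intersection.

103.8 < BD < 158.2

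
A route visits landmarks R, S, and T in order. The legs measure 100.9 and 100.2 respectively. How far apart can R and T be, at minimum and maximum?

0.7 ≤ RT ≤ 201.1

By the triangle inequality, |100.9 − 100.2| ≤ RT ≤ 100.9 + 100.2.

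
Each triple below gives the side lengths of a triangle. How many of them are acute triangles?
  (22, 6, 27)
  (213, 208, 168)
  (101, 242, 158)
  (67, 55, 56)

2

(22,6,27): 6²+22² = 520 < 729 = 27² → obtuse
(213,208,168): 168²+208² = 71488 > 45369 = 213² → acute
(101,242,158): 101²+158² = 35165 < 58564 = 242² → obtuse
(67,55,56): 55²+56² = 6161 > 4489 = 67² → acute
2 of the 4 are acute.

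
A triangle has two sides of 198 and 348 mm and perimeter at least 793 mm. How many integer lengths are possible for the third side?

299

Triangle inequality: 150 < x < 546. Perimeter ≥ 793 gives x ≥ 793 − 198 − 348 = 247.
So 247 ≤ x < 546; integers 247 through 545: 299 values.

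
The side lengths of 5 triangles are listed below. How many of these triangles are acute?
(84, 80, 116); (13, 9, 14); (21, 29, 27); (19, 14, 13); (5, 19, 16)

(84,80,116): 80²+84² = 13456 = 116² → right
(13,9,14): 9²+13² = 250 > 196 = 14² → acute
(21,29,27): 21²+27² = 1170 > 841 = 29² → acute
(19,14,13): 13²+14² = 365 > 361 = 19² → acute
(5,19,16): 5²+16² = 281 < 361 = 19² → obtuse
3 of the 5 are acute.

3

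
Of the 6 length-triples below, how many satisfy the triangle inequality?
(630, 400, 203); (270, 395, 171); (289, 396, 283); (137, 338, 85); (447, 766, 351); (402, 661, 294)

(203,400,630): 203+400 ≤ 630 → not valid
(171,270,395): 171+270 > 395 → valid
(283,289,396): 283+289 > 396 → valid
(85,137,338): 85+137 ≤ 338 → not valid
(351,447,766): 351+447 > 766 → valid
(294,402,661): 294+402 > 661 → valid
4 of the 6 triples form a triangle.

4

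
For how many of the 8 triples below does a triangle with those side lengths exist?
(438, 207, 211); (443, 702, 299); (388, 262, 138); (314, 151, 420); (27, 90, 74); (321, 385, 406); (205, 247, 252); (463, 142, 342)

(207,211,438): 207+211 ≤ 438 → not valid
(299,443,702): 299+443 > 702 → valid
(138,262,388): 138+262 > 388 → valid
(151,314,420): 151+314 > 420 → valid
(27,74,90): 27+74 > 90 → valid
(321,385,406): 321+385 > 406 → valid
(205,247,252): 205+247 > 252 → valid
(142,342,463): 142+342 > 463 → valid
7 of the 8 triples form a triangle.

7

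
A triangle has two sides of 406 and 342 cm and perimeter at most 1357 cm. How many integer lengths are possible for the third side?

545

Triangle inequality: 64 < x < 748. Perimeter ≤ 1357 gives x ≤ 1357 − 406 − 342 = 609.
So 64 < x ≤ 609; integers 65 through 609: 545 values.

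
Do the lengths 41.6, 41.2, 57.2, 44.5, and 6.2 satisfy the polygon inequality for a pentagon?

A pentagon exists iff every side is shorter than the sum of the others — equivalently, the longest side is less than the sum of the rest.
Longest side 57.2 < 133.5 (sum of the remaining 4), so yes.

Yes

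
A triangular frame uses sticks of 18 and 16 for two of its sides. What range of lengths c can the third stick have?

By the triangle inequality, c must be less than 18 + 16 = 34 and greater than |18 − 16| = 2.

2 < c < 34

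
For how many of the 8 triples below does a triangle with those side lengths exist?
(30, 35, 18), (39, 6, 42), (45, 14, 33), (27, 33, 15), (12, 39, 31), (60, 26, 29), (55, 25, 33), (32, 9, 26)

7

(18,30,35): 18+30 > 35 → valid
(6,39,42): 6+39 > 42 → valid
(14,33,45): 14+33 > 45 → valid
(15,27,33): 15+27 > 33 → valid
(12,31,39): 12+31 > 39 → valid
(26,29,60): 26+29 ≤ 60 → not valid
(25,33,55): 25+33 > 55 → valid
(9,26,32): 9+26 > 32 → valid
7 of the 8 triples form a triangle.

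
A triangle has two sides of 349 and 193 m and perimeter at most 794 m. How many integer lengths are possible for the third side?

Triangle inequality: 156 < x < 542. Perimeter ≤ 794 gives x ≤ 794 − 349 − 193 = 252.
So 156 < x ≤ 252; integers 157 through 252: 96 values.

96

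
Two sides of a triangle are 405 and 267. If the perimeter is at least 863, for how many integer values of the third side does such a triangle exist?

481

Triangle inequality: 138 < x < 672. Perimeter ≥ 863 gives x ≥ 863 − 405 − 267 = 191.
So 191 ≤ x < 672; integers 191 through 671: 481 values.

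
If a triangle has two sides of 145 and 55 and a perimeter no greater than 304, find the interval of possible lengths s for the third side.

Triangle inequality alone gives 90 < s < 200.
The perimeter condition gives s ≤ 304 − 145 − 55 = 104.
Intersecting the two: 90 < s ≤ 104.

90 < s ≤ 104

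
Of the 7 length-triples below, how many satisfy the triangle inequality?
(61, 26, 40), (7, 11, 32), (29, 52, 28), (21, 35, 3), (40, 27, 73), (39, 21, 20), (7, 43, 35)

3

(26,40,61): 26+40 > 61 → valid
(7,11,32): 7+11 ≤ 32 → not valid
(28,29,52): 28+29 > 52 → valid
(3,21,35): 3+21 ≤ 35 → not valid
(27,40,73): 27+40 ≤ 73 → not valid
(20,21,39): 20+21 > 39 → valid
(7,35,43): 7+35 ≤ 43 → not valid
3 of the 7 triples form a triangle.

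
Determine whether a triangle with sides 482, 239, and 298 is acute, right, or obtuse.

Compare the square of the longest side to the sum of squares of the other two: 239² + 298² = 145925 < 232324 = 482².

obtuse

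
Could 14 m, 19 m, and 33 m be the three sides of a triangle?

No

The two shorter sides sum to 33, exactly equal to the longest side 33.
That gives only a degenerate (flat) triangle — the inequality must be strict.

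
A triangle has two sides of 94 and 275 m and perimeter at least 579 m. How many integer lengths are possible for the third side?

Triangle inequality: 181 < x < 369. Perimeter ≥ 579 gives x ≥ 579 − 94 − 275 = 210.
So 210 ≤ x < 369; integers 210 through 368: 159 values.

159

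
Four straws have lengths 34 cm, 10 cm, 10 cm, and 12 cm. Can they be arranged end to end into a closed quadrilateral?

For a quadrilateral, each side must be shorter than the sum of the others.
Here the longest side is 34, but the remaining 3 sides sum to only 32.

No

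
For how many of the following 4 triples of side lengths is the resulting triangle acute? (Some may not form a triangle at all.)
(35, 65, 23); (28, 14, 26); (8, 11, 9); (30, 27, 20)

3

(35,65,23): 23+35 ≤ 65, not a triangle
(28,14,26): 14²+26² = 872 > 784 = 28² → acute
(8,11,9): 8²+9² = 145 > 121 = 11² → acute
(30,27,20): 20²+27² = 1129 > 900 = 30² → acute
3 of the 4 are acute.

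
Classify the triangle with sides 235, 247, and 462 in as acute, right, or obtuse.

Compare the square of the longest side to the sum of squares of the other two: 235² + 247² = 116234 < 213444 = 462².

obtuse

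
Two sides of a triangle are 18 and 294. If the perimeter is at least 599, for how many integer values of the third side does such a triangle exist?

25

Triangle inequality: 276 < x < 312. Perimeter ≥ 599 gives x ≥ 599 − 18 − 294 = 287.
So 287 ≤ x < 312; integers 287 through 311: 25 values.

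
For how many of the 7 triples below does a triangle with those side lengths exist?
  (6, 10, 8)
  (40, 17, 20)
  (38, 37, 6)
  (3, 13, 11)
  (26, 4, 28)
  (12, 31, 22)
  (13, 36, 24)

6

(6,8,10): 6+8 > 10 → valid
(17,20,40): 17+20 ≤ 40 → not valid
(6,37,38): 6+37 > 38 → valid
(3,11,13): 3+11 > 13 → valid
(4,26,28): 4+26 > 28 → valid
(12,22,31): 12+22 > 31 → valid
(13,24,36): 13+24 > 36 → valid
6 of the 7 triples form a triangle.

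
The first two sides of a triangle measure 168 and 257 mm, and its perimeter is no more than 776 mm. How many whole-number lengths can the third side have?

262

Triangle inequality: 89 < x < 425. Perimeter ≤ 776 gives x ≤ 776 − 168 − 257 = 351.
So 89 < x ≤ 351; integers 90 through 351: 262 values.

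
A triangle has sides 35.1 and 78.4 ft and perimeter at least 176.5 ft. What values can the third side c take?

Triangle inequality alone gives 43.3 < c < 113.5.
The perimeter condition gives c ≥ 176.5 − 35.1 − 78.4 = 63.0.
Intersecting the two: 63.0 ≤ c < 113.5.

63.0 ≤ c < 113.5 ft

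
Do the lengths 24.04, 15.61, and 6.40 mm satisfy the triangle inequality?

No

The longest side is 24.04, but the other two sum to only 22.01.
22.01 < 24.04, so the triangle inequality fails.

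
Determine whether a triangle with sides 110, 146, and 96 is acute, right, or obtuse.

Compare the square of the longest side to the sum of squares of the other two: 96² + 110² = 21316 = 146².

right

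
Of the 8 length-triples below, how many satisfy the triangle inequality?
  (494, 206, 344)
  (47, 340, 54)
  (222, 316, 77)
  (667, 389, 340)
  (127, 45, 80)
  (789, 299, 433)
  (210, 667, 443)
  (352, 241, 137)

3

(206,344,494): 206+344 > 494 → valid
(47,54,340): 47+54 ≤ 340 → not valid
(77,222,316): 77+222 ≤ 316 → not valid
(340,389,667): 340+389 > 667 → valid
(45,80,127): 45+80 ≤ 127 → not valid
(299,433,789): 299+433 ≤ 789 → not valid
(210,443,667): 210+443 ≤ 667 → not valid
(137,241,352): 137+241 > 352 → valid
3 of the 8 triples form a triangle.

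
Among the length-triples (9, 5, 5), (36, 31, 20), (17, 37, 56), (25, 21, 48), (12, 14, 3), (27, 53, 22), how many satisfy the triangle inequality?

(5,5,9): 5+5 > 9 → valid
(20,31,36): 20+31 > 36 → valid
(17,37,56): 17+37 ≤ 56 → not valid
(21,25,48): 21+25 ≤ 48 → not valid
(3,12,14): 3+12 > 14 → valid
(22,27,53): 22+27 ≤ 53 → not valid
3 of the 6 triples form a triangle.

3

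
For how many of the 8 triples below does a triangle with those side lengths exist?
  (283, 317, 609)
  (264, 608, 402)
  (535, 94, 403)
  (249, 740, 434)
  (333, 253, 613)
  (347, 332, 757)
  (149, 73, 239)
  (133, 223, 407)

1

(283,317,609): 283+317 ≤ 609 → not valid
(264,402,608): 264+402 > 608 → valid
(94,403,535): 94+403 ≤ 535 → not valid
(249,434,740): 249+434 ≤ 740 → not valid
(253,333,613): 253+333 ≤ 613 → not valid
(332,347,757): 332+347 ≤ 757 → not valid
(73,149,239): 73+149 ≤ 239 → not valid
(133,223,407): 133+223 ≤ 407 → not valid
1 of the 8 triples forms a triangle.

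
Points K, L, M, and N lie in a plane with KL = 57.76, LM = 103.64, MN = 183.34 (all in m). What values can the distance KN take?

21.94 ≤ KN ≤ 344.74 m

The maximum is all hops collinear in one direction: 57.76 + 103.64 + 183.34 = 344.74.
The longest hop is 183.34; the others sum to 161.40. Folding the others back against it leaves at least 183.34 − 161.40 = 21.94.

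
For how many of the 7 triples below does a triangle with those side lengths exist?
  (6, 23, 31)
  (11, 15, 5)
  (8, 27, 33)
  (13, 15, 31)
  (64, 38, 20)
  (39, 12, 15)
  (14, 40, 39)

(6,23,31): 6+23 ≤ 31 → not valid
(5,11,15): 5+11 > 15 → valid
(8,27,33): 8+27 > 33 → valid
(13,15,31): 13+15 ≤ 31 → not valid
(20,38,64): 20+38 ≤ 64 → not valid
(12,15,39): 12+15 ≤ 39 → not valid
(14,39,40): 14+39 > 40 → valid
3 of the 7 triples form a triangle.

3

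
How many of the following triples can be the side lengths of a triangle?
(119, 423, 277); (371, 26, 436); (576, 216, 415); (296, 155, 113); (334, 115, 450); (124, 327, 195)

1

(119,277,423): 119+277 ≤ 423 → not valid
(26,371,436): 26+371 ≤ 436 → not valid
(216,415,576): 216+415 > 576 → valid
(113,155,296): 113+155 ≤ 296 → not valid
(115,334,450): 115+334 ≤ 450 → not valid
(124,195,327): 124+195 ≤ 327 → not valid
1 of the 6 triples forms a triangle.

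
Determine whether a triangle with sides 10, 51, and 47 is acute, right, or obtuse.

obtuse

Compare the square of the longest side to the sum of squares of the other two: 10² + 47² = 2309 < 2601 = 51².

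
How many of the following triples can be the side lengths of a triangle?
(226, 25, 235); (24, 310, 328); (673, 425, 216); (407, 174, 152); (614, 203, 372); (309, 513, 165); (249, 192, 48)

2

(25,226,235): 25+226 > 235 → valid
(24,310,328): 24+310 > 328 → valid
(216,425,673): 216+425 ≤ 673 → not valid
(152,174,407): 152+174 ≤ 407 → not valid
(203,372,614): 203+372 ≤ 614 → not valid
(165,309,513): 165+309 ≤ 513 → not valid
(48,192,249): 48+192 ≤ 249 → not valid
2 of the 7 triples form a triangle.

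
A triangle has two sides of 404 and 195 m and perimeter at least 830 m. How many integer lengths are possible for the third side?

368

Triangle inequality: 209 < x < 599. Perimeter ≥ 830 gives x ≥ 830 − 404 − 195 = 231.
So 231 ≤ x < 599; integers 231 through 598: 368 values.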